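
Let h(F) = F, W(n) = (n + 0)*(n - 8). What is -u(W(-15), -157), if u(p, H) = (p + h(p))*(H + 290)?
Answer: -91770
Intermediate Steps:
W(n) = n*(-8 + n)
u(p, H) = 2*p*(290 + H) (u(p, H) = (p + p)*(H + 290) = (2*p)*(290 + H) = 2*p*(290 + H))
-u(W(-15), -157) = -2*(-15*(-8 - 15))*(290 - 157) = -2*(-15*(-23))*133 = -2*345*133 = -1*91770 = -91770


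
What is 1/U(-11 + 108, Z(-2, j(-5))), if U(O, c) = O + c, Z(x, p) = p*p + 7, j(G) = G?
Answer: 1/129 ≈ 0.0077519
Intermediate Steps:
Z(x, p) = 7 + p² (Z(x, p) = p² + 7 = 7 + p²)
1/U(-11 + 108, Z(-2, j(-5))) = 1/((-11 + 108) + (7 + (-5)²)) = 1/(97 + (7 + 25)) = 1/(97 + 32) = 1/129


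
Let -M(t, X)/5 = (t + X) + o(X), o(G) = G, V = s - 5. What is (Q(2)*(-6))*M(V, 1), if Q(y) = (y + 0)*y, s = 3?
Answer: 0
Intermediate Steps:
Q(y) = y² (Q(y) = y*y = y²)
V = -2 (V = 3 - 5 = -2)
M(t, X) = -10*X - 5*t (M(t, X) = -5*((t + X) + X) = -5*((X + t) + X) = -5*(t + 2*X) = -10*X - 5*t)
(Q(2)*(-6))*M(V, 1) = (2²*(-6))*(-10*1 - 5*(-2)) = (4*(-6))*(-10 + 10) = -24*0 = 0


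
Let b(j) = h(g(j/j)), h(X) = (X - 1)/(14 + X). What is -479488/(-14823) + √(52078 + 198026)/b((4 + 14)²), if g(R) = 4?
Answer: 479488/14823 + 12*√62526 ≈ 3033.0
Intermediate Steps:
h(X) = (-1 + X)/(14 + X)
b(j) = ⅙ (b(j) = (-1 + 4)/(14 + 4) = 3/18 = (1/18)*3 = ⅙)
-479488/(-14823) + √(52078 + 198026)/b((4 + 14)²) = -479488/(-14823) + √(52078 + 198026)/(⅙) = -479488*(-1/14823) + √250104*6 = 479488/14823 + (2*√62526)*6 = 479488/14823 + 12*√62526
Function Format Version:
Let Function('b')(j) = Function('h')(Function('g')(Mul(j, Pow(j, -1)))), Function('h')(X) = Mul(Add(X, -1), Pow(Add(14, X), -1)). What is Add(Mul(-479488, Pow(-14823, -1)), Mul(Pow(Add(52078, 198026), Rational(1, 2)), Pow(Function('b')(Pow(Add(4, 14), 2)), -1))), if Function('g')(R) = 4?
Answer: Add(Rational(479488, 14823), Mul(12, Pow(62526, Rational(1, 2)))) ≈ 3033.0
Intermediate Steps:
Function('h')(X) = Mul(Pow(Add(14, X), -1), Add(-1, X)) (Function('h')(X) = Mul(Add(-1, X), Pow(Add(14, X), -1)) = Mul(Pow(Add(14, X), -1), Add(-1, X)))
Function('b')(j) = Rational(1, 6) (Function('b')(j) = Mul(Pow(Add(14, 4), -1), Add(-1, 4)) = Mul(Pow(18, -1), 3) = Mul(Rational(1, 18), 3) = Rational(1, 6))
Add(Mul(-479488, Pow(-14823, -1)), Mul(Pow(Add(52078, 198026), Rational(1, 2)), Pow(Function('b')(Pow(Add(4, 14), 2)), -1))) = Add(Mul(-479488, Pow(-14823, -1)), Mul(Pow(Add(52078, 198026), Rational(1, 2)), Pow(Rational(1, 6), -1))) = Add(Mul(-479488, Rational(-1, 14823)), Mul(Pow(250104, Rational(1, 2)), 6)) = Add(Rational(479488, 14823), Mul(Mul(2, Pow(62526, Rational(1, 2))), 6)) = Add(Rational(479488, 14823), Mul(12, Pow(62526, Rational(1, 2))))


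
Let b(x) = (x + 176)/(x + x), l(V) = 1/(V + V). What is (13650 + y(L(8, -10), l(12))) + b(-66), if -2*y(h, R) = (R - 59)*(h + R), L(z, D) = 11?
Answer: 16098815/1152 ≈ 13975.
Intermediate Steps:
l(V) = 1/(2*V)
y(h, R) = -(-59 + R)*(R + h)/2 (y(h, R) = -(R - 59)*(h + R)/2 = -(-59 + R)*(R + h)/2)
b(x) = (176 + x)/(2*x) (b(x) = (176 + x)/((2*x)) = (176 + x)*(1/(2*x)) = (176 + x)/(2*x))
(13650 + y(L(8, -10), l(12))) + b(-66) = (13650 + (-((½)/12)²/2 + 59*((½)/12)/2 + (59/2)*11 - ½*(½)/12*11)) + (½)*(176 - 66)/(-66) = (13650 + (-((½)*(1/12))²/2 + 59*((½)*(1/12))/2 + 649/2 - ½*(½)*(1/12)*11)) + (½)*(-1/66)*110 = (13650 + (-(1/24)²/2 + (59/2)*(1/24) + 649/2 - ½*1/24*11)) - ⅚ = (13650 + (-½*1/576 + 59/48 + 649/2 - 11/48)) - ⅚ = (13650 + (-1/1152 + 59/48 + 649/2 - 11/48)) - ⅚ = (13650 + 374975/1152) - ⅚ = 16099775/1152 - ⅚ = 16098815/1152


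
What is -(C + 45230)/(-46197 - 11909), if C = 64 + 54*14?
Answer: 23025/29053 ≈ 0.79252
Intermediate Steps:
C = 820 (C = 64 + 756 = 820)
-(C + 45230)/(-46197 - 11909) = -(820 + 45230)/(-46197 - 11909) = -46050/(-58106) = -46050*(-1)/58106 = -1*(-23025/29053) = 23025/29053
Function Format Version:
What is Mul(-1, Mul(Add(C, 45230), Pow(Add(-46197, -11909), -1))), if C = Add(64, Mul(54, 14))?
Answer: Rational(23025, 29053) ≈ 0.79252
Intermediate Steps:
C = 820 (C = Add(64, 756) = 820)
Mul(-1, Mul(Add(C, 45230), Pow(Add(-46197, -11909), -1))) = Mul(-1, Mul(Add(820, 45230), Pow(Add(-46197, -11909), -1))) = Mul(-1, Mul(46050, Pow(-58106, -1))) = Mul(-1, Mul(46050, Rational(-1, 58106))) = Mul(-1, Rational(-23025, 29053)) = Rational(23025, 29053)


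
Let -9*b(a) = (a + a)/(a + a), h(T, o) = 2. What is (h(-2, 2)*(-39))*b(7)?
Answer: 26/3 ≈ 8.6667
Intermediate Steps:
b(a) = -1/9 (b(a) = -(a + a)/(9*(a + a)) = -2*a/(9*(2*a)) = -2*a*1/(2*a)/9 = -1/9*1 = -1/9)
(h(-2, 2)*(-39))*b(7) = (2*(-39))*(-1/9) = -78*(-1/9) = 26/3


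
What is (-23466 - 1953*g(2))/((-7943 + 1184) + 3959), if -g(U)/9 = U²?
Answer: -23421/1400 ≈ -16.729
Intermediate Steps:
g(U) = -9*U²
(-23466 - 1953*g(2))/((-7943 + 1184) + 3959) = (-23466 - (-17577)*2²)/((-7943 + 1184) + 3959) = (-23466 - (-17577)*4)/(-6759 + 3959) = (-23466 - 1953*(-36))/(-2800) = (-23466 + 70308)*(-1/2800) = 46842*(-1/2800) = -23421/1400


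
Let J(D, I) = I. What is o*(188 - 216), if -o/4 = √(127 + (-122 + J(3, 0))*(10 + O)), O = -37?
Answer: 112*√3421 ≈ 6550.8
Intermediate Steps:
o = -4*√3421 (o = -4*√(127 + (-122 + 0)*(10 - 37)) = -4*√(127 - 122*(-27)) = -4*√(127 + 3294) = -4*√3421 ≈ -233.96)
o*(188 - 216) = (-4*√3421)*(188 - 216) = -4*√3421*(-28) = 112*√3421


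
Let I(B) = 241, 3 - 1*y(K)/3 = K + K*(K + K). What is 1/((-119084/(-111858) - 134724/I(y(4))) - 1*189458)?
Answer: -13478889/2561203981136 ≈ -5.2627e-6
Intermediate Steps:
y(K) = 9 - 6*K² - 3*K (y(K) = 9 - 3*(K + K*(K + K)) = 9 - 3*(K + K*(2*K)) = 9 - 3*(K + 2*K²) = 9 + (-6*K² - 3*K) = 9 - 6*K² - 3*K)
1/((-119084/(-111858) - 134724/I(y(4))) - 1*189458) = 1/((-119084/(-111858) - 134724/241) - 1*189458) = 1/((-119084*(-1/111858) - 134724*1/241) - 189458) = 1/((59542/55929 - 134724/241) - 189458) = 1/(-7520628974/13478889 - 189458) = 1/(-2561203981136/13478889) = -13478889/2561203981136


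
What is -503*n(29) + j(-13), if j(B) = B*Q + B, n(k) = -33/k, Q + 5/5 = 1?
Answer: 16222/29 ≈ 559.38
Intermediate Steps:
Q = 0 (Q = -1 + 1 = 0)
j(B) = B (j(B) = B*0 + B = 0 + B = B)
-503*n(29) + j(-13) = -(-16599)/29 - 13 = -503*(-33/29) - 13 = 16599/29 - 13 = 16222/29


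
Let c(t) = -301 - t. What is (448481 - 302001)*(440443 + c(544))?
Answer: 64392315040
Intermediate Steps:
(448481 - 302001)*(440443 + c(544)) = (448481 - 302001)*(440443 + (-301 - 1*544)) = 146480*(440443 + (-301 - 544)) = 146480*(440443 - 845) = 146480*439598 = 64392315040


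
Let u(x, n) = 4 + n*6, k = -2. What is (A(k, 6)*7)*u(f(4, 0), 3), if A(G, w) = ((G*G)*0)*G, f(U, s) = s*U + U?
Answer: 0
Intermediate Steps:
f(U, s) = U + U*s (f(U, s) = U*s + U = U + U*s)
u(x, n) = 4 + 6*n
A(G, w) = 0 (A(G, w) = (G²*0)*G = 0*G = 0)
(A(k, 6)*7)*u(f(4, 0), 3) = (0*7)*(4 + 6*3) = 0*(4 + 18) = 0*22 = 0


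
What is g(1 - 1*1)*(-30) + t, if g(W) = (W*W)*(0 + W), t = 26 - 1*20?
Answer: 6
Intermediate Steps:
t = 6 (t = 26 - 20 = 6)
g(W) = W³ (g(W) = W²*W = W³)
g(1 - 1*1)*(-30) + t = (1 - 1*1)³*(-30) + 6 = (1 - 1)³*(-30) + 6 = 0³*(-30) + 6 = 0*(-30) + 6 = 0 + 6 = 6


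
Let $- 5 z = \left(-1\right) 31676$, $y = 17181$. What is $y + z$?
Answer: $\frac{117581}{5} \approx 23516.0$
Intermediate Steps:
$z = \frac{31676}{5}$ ($z = - \frac{\left(-1\right) 31676}{5} = \left(- \frac{1}{5}\right) \left(-31676\right) = \frac{31676}{5} \approx 6335.2$)
$y + z = 17181 + \frac{31676}{5} = \frac{117581}{5}$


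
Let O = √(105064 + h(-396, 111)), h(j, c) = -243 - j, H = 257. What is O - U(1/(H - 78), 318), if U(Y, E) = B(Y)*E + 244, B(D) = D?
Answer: -43994/179 + √105217 ≈ 78.595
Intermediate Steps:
U(Y, E) = 244 + E*Y (U(Y, E) = Y*E + 244 = E*Y + 244 = 244 + E*Y)
O = √105217 (O = √(105064 + (-243 - 1*(-396))) = √(105064 + (-243 + 396)) = √(105064 + 153) = √105217 ≈ 324.37)
O - U(1/(H - 78), 318) = √105217 - (244 + 318/(257 - 78)) = √105217 - (244 + 318/179) = √105217 - 1*43994/179 = √105217 - 43994/179 = -43994/179 + √105217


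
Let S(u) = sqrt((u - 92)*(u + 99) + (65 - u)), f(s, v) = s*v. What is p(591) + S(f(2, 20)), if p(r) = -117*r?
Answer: -69147 + 49*I*sqrt(3) ≈ -69147.0 + 84.87*I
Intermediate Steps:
S(u) = sqrt(65 - u + (-92 + u)*(99 + u)) (S(u) = sqrt((-92 + u)*(99 + u) + (65 - u)) = sqrt(65 - u + (-92 + u)*(99 + u)))
p(591) + S(f(2, 20)) = -117*591 + sqrt(-9043 + (2*20)**2 + 6*(2*20)) = -69147 + sqrt(-9043 + 40**2 + 6*40) = -69147 + sqrt(-9043 + 1600 + 240) = -69147 + sqrt(-7203) = -69147 + 49*I*sqrt(3)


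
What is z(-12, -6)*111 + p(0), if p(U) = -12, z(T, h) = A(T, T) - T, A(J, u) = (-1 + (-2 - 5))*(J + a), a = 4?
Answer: 8424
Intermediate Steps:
A(J, u) = -32 - 8*J (A(J, u) = (-1 + (-2 - 5))*(J + 4) = (-1 - 7)*(4 + J) = -8*(4 + J) = -32 - 8*J)
z(T, h) = -32 - 9*T (z(T, h) = (-32 - 8*T) - T = -32 - 9*T)
z(-12, -6)*111 + p(0) = (-32 - 9*(-12))*111 - 12 = (-32 + 108)*111 - 12 = 76*111 - 12 = 8436 - 12 = 8424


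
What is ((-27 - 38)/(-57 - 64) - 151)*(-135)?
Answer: 2457810/121 ≈ 20312.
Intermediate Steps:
((-27 - 38)/(-57 - 64) - 151)*(-135) = (-65/(-121) - 151)*(-135) = (-65*(-1/121) - 151)*(-135) = (65/121 - 151)*(-135) = -18206/121*(-135) = 2457810/121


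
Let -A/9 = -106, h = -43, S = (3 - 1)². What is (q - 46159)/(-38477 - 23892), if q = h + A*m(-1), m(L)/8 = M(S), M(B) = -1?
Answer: 53834/62369 ≈ 0.86315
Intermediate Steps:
S = 4 (S = 2² = 4)
A = 954 (A = -9*(-106) = 954)
m(L) = -8 (m(L) = 8*(-1) = -8)
q = -7675 (q = -43 + 954*(-8) = -43 - 7632 = -7675)
(q - 46159)/(-38477 - 23892) = (-7675 - 46159)/(-38477 - 23892) = -53834/(-62369) = -53834*(-1/62369) = 53834/62369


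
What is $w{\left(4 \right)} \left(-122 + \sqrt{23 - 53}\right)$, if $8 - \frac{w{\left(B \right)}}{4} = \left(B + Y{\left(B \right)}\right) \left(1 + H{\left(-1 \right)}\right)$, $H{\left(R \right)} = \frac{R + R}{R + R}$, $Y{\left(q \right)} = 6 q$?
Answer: $23424 - 192 i \sqrt{30} \approx 23424.0 - 1051.6 i$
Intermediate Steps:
$H{\left(R \right)} = 1$ ($H{\left(R \right)} = \frac{2 R}{2 R} = 2 R \frac{1}{2 R} = 1$)
$w{\left(B \right)} = 32 - 56 B$ ($w{\left(B \right)} = 32 - 4 \left(B + 6 B\right) \left(1 + 1\right) = 32 - 4 \cdot 7 B 2 = 32 - 4 \cdot 14 B = 32 - 56 B$)
$w{\left(4 \right)} \left(-122 + \sqrt{23 - 53}\right) = \left(32 - 224\right) \left(-122 + \sqrt{23 - 53}\right) = \left(32 - 224\right) \left(-122 + \sqrt{-30}\right) = - 192 \left(-122 + i \sqrt{30}\right) = 23424 - 192 i \sqrt{30}$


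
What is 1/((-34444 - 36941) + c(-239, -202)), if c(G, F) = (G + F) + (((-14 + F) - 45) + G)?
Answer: -1/72326 ≈ -1.3826e-5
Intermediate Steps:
c(G, F) = -59 + 2*F + 2*G (c(G, F) = (F + G) + ((-59 + F) + G) = (F + G) + (-59 + F + G) = -59 + 2*F + 2*G)
1/((-34444 - 36941) + c(-239, -202)) = 1/((-34444 - 36941) + (-59 + 2*(-202) + 2*(-239))) = 1/(-71385 + (-59 - 404 - 478)) = 1/(-71385 - 941) = 1/(-72326) = -1/72326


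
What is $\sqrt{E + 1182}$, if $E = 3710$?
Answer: $2 \sqrt{1223} \approx 69.943$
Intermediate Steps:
$\sqrt{E + 1182} = \sqrt{3710 + 1182} = \sqrt{4892} = 2 \sqrt{1223}$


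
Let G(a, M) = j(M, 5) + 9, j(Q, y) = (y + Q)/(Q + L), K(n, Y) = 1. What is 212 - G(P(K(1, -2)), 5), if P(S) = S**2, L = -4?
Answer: 193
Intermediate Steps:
j(Q, y) = (Q + y)/(-4 + Q) (j(Q, y) = (y + Q)/(Q - 4) = (Q + y)/(-4 + Q))
G(a, M) = 9 + (5 + M)/(-4 + M) (G(a, M) = (M + 5)/(-4 + M) + 9 = (5 + M)/(-4 + M) + 9 = 9 + (5 + M)/(-4 + M))
212 - G(P(K(1, -2)), 5) = 212 - (-31 + 10*5)/(-4 + 5) = 212 - (-31 + 50)/1 = 212 - 19 = 193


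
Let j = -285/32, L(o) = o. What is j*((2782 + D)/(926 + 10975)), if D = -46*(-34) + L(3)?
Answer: -413155/126944 ≈ -3.2546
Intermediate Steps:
D = 1567 (D = -46*(-34) + 3 = 1564 + 3 = 1567)
j = -285/32 (j = -285*1/32 = -285/32 ≈ -8.9063)
j*((2782 + D)/(926 + 10975)) = -285*(2782 + 1567)/(32*(926 + 10975)) = -1239465/(32*11901) = -285/32*4349/11901 = -413155/126944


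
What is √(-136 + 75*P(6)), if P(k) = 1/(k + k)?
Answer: I*√519/2 ≈ 11.391*I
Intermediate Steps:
P(k) = 1/(2*k)
√(-136 + 75*P(6)) = √(-136 + 75*((½)/6)) = √(-136 + 75*((½)*(⅙))) = √(-136 + 75*(1/12)) = √(-136 + 25/4) = √(-519/4) = I*√519/2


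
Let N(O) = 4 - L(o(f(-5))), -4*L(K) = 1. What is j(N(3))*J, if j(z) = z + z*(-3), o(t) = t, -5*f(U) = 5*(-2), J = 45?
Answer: -765/2 ≈ -382.50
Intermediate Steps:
f(U) = 2 (f(U) = -(-2) = -1/5*(-10) = 2)
L(K) = -1/4 (L(K) = -1/4*1 = -1/4)
N(O) = 17/4 (N(O) = 4 - 1*(-1/4) = 4 + 1/4 = 17/4)
j(z) = -2*z (j(z) = z - 3*z = -2*z)
j(N(3))*J = -2*17/4*45 = -17/2*45 = -765/2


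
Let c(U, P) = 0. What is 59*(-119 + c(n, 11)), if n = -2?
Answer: -7021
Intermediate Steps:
59*(-119 + c(n, 11)) = 59*(-119 + 0) = 59*(-119) = -7021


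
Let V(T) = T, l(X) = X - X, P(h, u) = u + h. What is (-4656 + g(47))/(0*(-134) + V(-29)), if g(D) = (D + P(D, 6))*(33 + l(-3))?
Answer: 1356/29 ≈ 46.759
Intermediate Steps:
P(h, u) = h + u
l(X) = 0
g(D) = 198 + 66*D (g(D) = (D + (D + 6))*(33 + 0) = (D + (6 + D))*33 = (6 + 2*D)*33 = 198 + 66*D)
(-4656 + g(47))/(0*(-134) + V(-29)) = (-4656 + (198 + 66*47))/(0*(-134) - 29) = (-4656 + (198 + 3102))/(0 - 29) = (-4656 + 3300)/(-29) = -1356*(-1/29) = 1356/29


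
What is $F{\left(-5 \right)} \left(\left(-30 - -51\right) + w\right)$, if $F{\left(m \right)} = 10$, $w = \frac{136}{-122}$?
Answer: $\frac{12130}{61} \approx 198.85$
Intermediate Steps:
$w = - \frac{68}{61}$ ($w = 136 \left(- \frac{1}{122}\right) = - \frac{68}{61} \approx -1.1148$)
$F{\left(-5 \right)} \left(\left(-30 - -51\right) + w\right) = 10 \left(\left(-30 - -51\right) - \frac{68}{61}\right) = 10 \left(\left(-30 + 51\right) - \frac{68}{61}\right) = 10 \left(21 - \frac{68}{61}\right) = 10 \cdot \frac{1213}{61} = \frac{12130}{61}$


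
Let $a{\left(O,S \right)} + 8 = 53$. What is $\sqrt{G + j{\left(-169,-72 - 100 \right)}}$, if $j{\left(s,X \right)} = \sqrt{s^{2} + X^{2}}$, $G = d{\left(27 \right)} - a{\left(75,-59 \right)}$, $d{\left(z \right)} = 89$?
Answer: $\sqrt{44 + \sqrt{58145}} \approx 16.886$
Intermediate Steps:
$a{\left(O,S \right)} = 45$ ($a{\left(O,S \right)} = -8 + 53 = 45$)
$G = 44$ ($G = 89 - 45 = 44$)
$j{\left(s,X \right)} = \sqrt{X^{2} + s^{2}}$
$\sqrt{G + j{\left(-169,-72 - 100 \right)}} = \sqrt{44 + \sqrt{\left(-72 - 100\right)^{2} + \left(-169\right)^{2}}} = \sqrt{44 + \sqrt{\left(-172\right)^{2} + 28561}} = \sqrt{44 + \sqrt{29584 + 28561}} = \sqrt{44 + \sqrt{58145}}$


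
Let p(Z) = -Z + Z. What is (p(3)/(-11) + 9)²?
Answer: 81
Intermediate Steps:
p(Z) = 0
(p(3)/(-11) + 9)² = (0/(-11) + 9)² = (0*(-1/11) + 9)² = (0 + 9)² = 9² = 81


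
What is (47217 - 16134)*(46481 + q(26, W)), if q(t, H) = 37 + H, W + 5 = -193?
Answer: 1439764560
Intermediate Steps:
W = -198 (W = -5 - 193 = -198)
(47217 - 16134)*(46481 + q(26, W)) = (47217 - 16134)*(46481 + (37 - 198)) = 31083*(46481 - 161) = 31083*46320 = 1439764560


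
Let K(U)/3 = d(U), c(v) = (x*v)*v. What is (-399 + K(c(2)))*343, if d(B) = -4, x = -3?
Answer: -140973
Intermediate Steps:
c(v) = -3*v**2 (c(v) = (-3*v)*v = -3*v**2)
K(U) = -12 (K(U) = 3*(-4) = -12)
(-399 + K(c(2)))*343 = (-399 - 12)*343 = -411*343 = -140973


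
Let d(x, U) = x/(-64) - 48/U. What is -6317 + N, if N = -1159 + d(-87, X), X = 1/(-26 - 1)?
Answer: -395433/64 ≈ -6178.6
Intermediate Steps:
X = -1/27 (X = 1/(-27) = -1/27 ≈ -0.037037)
d(x, U) = -48/U - x/64 (d(x, U) = x*(-1/64) - 48/U = -x/64 - 48/U = -48/U - x/64)
N = 8855/64 (N = -1159 + (-48/(-1/27) - 1/64*(-87)) = -1159 + (-48*(-27) + 87/64) = -1159 + (1296 + 87/64) = -1159 + 83031/64 = 8855/64 ≈ 138.36)
-6317 + N = -6317 + 8855/64 = -395433/64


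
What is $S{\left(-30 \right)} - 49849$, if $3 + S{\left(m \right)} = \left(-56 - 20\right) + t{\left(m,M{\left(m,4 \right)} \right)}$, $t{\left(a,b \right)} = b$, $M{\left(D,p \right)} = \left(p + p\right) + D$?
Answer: $-49950$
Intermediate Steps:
$M{\left(D,p \right)} = D + 2 p$ ($M{\left(D,p \right)} = 2 p + D = D + 2 p$)
$S{\left(m \right)} = -71 + m$ ($S{\left(m \right)} = -3 + \left(\left(-56 - 20\right) + \left(m + 2 \cdot 4\right)\right) = -3 + \left(-76 + \left(m + 8\right)\right) = -3 + \left(-76 + \left(8 + m\right)\right) = -3 + \left(-68 + m\right) = -71 + m$)
$S{\left(-30 \right)} - 49849 = \left(-71 - 30\right) - 49849 = -101 - 49849 = -49950$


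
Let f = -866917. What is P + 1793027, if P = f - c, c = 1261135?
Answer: -335025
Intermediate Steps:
P = -2128052 (P = -866917 - 1*1261135 = -866917 - 1261135 = -2128052)
P + 1793027 = -2128052 + 1793027 = -335025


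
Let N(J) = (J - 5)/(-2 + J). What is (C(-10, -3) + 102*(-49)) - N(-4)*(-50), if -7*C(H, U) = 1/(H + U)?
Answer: -447992/91 ≈ -4923.0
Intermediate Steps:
C(H, U) = -1/(7*(H + U))
N(J) = (-5 + J)/(-2 + J)
(C(-10, -3) + 102*(-49)) - N(-4)*(-50) = (-1/(7*(-10) + 7*(-3)) + 102*(-49)) - (-5 - 4)/(-2 - 4)*(-50) = (-1/(-70 - 21) - 4998) - -9/(-6)*(-50) = (-1/(-91) - 4998) - (-1/6*(-9))*(-50) = (-1*(-1/91) - 4998) - 3*(-50)/2 = (1/91 - 4998) - 1*(-75) = -454817/91 + 75 = -447992/91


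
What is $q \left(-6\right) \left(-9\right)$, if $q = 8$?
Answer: $432$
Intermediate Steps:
$q \left(-6\right) \left(-9\right) = 8 \left(-6\right) \left(-9\right) = \left(-48\right) \left(-9\right) = 432$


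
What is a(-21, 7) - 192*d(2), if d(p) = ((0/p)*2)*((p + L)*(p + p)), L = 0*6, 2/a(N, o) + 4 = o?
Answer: 2/3 ≈ 0.66667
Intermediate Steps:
a(N, o) = 2/(-4 + o)
L = 0
d(p) = 0 (d(p) = ((0/p)*2)*((p + 0)*(p + p)) = (0*2)*(p*(2*p)) = 0*(2*p**2) = 0)
a(-21, 7) - 192*d(2) = 2/(-4 + 7) - 192*0 = 2/3 + 0 = 2/3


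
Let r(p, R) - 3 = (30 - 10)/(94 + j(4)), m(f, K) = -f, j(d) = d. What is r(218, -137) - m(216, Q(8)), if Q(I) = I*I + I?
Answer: 10741/49 ≈ 219.20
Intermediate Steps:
Q(I) = I + I² (Q(I) = I² + I = I + I²)
r(p, R) = 157/49 (r(p, R) = 3 + (30 - 10)/(94 + 4) = 3 + 20/98 = 3 + 20*(1/98) = 3 + 10/49 = 157/49)
r(218, -137) - m(216, Q(8)) = 157/49 - (-1)*216 = 157/49 - 1*(-216) = 157/49 + 216 = 10741/49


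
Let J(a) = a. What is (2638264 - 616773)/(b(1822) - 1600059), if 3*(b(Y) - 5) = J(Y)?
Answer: -6064473/4798340 ≈ -1.2639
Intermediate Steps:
b(Y) = 5 + Y/3
(2638264 - 616773)/(b(1822) - 1600059) = (2638264 - 616773)/((5 + (1/3)*1822) - 1600059) = 2021491/((5 + 1822/3) - 1600059) = 2021491/(1837/3 - 1600059) = 2021491/(-4798340/3) = 2021491*(-3/4798340) = -6064473/4798340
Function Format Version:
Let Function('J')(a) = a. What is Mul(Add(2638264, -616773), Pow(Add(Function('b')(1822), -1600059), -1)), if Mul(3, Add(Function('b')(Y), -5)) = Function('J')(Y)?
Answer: Rational(-6064473, 4798340) ≈ -1.2639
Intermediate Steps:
Function('b')(Y) = Add(5, Mul(Rational(1, 3), Y))
Mul(Add(2638264, -616773), Pow(Add(Function('b')(1822), -1600059), -1)) = Mul(Add(2638264, -616773), Pow(Add(Add(5, Mul(Rational(1, 3), 1822)), -1600059), -1)) = Mul(2021491, Pow(Add(Add(5, Rational(1822, 3)), -1600059), -1)) = Mul(2021491, Pow(Add(Rational(1837, 3), -1600059), -1)) = Mul(2021491, Pow(Rational(-4798340, 3), -1)) = Mul(2021491, Rational(-3, 4798340)) = Rational(-6064473, 4798340)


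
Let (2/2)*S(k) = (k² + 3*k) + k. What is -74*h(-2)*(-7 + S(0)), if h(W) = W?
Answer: -1036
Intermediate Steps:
S(k) = k² + 4*k (S(k) = (k² + 3*k) + k = k² + 4*k)
-74*h(-2)*(-7 + S(0)) = -(-148)*(-7 + 0*(4 + 0)) = -(-148)*(-7 + 0*4) = -(-148)*(-7 + 0) = -(-148)*(-7) = -74*14 = -1036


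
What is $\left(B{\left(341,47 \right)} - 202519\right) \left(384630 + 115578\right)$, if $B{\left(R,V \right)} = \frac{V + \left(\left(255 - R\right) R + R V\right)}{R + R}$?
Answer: $- \frac{34547168145840}{341} \approx -1.0131 \cdot 10^{11}$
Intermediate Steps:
$B{\left(R,V \right)} = \frac{V + R V + R \left(255 - R\right)}{2 R}$ ($B{\left(R,V \right)} = \frac{V + \left(R \left(255 - R\right) + R V\right)}{2 R} = \left(V + \left(R V + R \left(255 - R\right)\right)\right) \frac{1}{2 R} = \left(V + R V + R \left(255 - R\right)\right) \frac{1}{2 R} = \frac{V + R V + R \left(255 - R\right)}{2 R}$)
$\left(B{\left(341,47 \right)} - 202519\right) \left(384630 + 115578\right) = \left(\frac{47 + 341 \left(255 + 47 - 341\right)}{2 \cdot 341} - 202519\right) \left(384630 + 115578\right) = \left(\frac{1}{2} \cdot \frac{1}{341} \left(47 + 341 \left(255 + 47 - 341\right)\right) - 202519\right) 500208 = \left(\frac{1}{2} \cdot \frac{1}{341} \left(47 + 341 \left(-39\right)\right) - 202519\right) 500208 = \left(\frac{1}{2} \cdot \frac{1}{341} \left(47 - 13299\right) - 202519\right) 500208 = \left(\frac{1}{2} \cdot \frac{1}{341} \left(-13252\right) - 202519\right) 500208 = \left(- \frac{6626}{341} - 202519\right) 500208 = \left(- \frac{69065605}{341}\right) 500208 = - \frac{34547168145840}{341}$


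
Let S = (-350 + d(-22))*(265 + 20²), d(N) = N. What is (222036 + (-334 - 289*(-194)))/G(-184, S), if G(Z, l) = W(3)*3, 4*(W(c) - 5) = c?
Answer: 1111072/69 ≈ 16103.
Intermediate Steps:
W(c) = 5 + c/4
S = -247380 (S = (-350 - 22)*(265 + 20²) = -372*(265 + 400) = -372*665 = -247380)
G(Z, l) = 69/4 (G(Z, l) = (5 + (¼)*3)*3 = (5 + ¾)*3 = (23/4)*3 = 69/4)
(222036 + (-334 - 289*(-194)))/G(-184, S) = (222036 + (-334 - 289*(-194)))/(69/4) = (222036 + (-334 + 56066))*(4/69) = (222036 + 55732)*(4/69) = 277768*(4/69) = 1111072/69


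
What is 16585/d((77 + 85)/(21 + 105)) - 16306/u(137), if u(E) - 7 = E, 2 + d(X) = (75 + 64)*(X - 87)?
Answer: -344216591/3002904 ≈ -114.63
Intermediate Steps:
d(X) = -12095 + 139*X (d(X) = -2 + (75 + 64)*(X - 87) = -2 + 139*(-87 + X) = -2 + (-12093 + 139*X) = -12095 + 139*X)
u(E) = 7 + E
16585/d((77 + 85)/(21 + 105)) - 16306/u(137) = 16585/(-12095 + 139*((77 + 85)/(21 + 105))) - 16306/(7 + 137) = 16585/(-12095 + 139*(162/126)) - 16306/144 = 16585/(-12095 + 139*(162*(1/126))) - 16306*1/144 = 16585/(-12095 + 139*(9/7)) - 8153/72 = 16585/(-12095 + 1251/7) - 8153/72 = 16585/(-83414/7) - 8153/72 = 16585*(-7/83414) - 8153/72 = -116095/83414 - 8153/72 = -344216591/3002904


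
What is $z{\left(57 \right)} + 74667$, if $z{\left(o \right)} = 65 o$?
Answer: $78372$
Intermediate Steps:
$z{\left(57 \right)} + 74667 = 65 \cdot 57 + 74667 = 3705 + 74667 = 78372$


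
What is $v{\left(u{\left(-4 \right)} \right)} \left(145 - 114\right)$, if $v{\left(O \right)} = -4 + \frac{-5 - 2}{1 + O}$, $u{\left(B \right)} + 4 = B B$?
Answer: $- \frac{1829}{13} \approx -140.69$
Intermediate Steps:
$u{\left(B \right)} = -4 + B^{2}$ ($u{\left(B \right)} = -4 + B B = -4 + B^{2}$)
$v{\left(O \right)} = -4 - \frac{7}{1 + O}$
$v{\left(u{\left(-4 \right)} \right)} \left(145 - 114\right) = \frac{-11 - 4 \left(-4 + \left(-4\right)^{2}\right)}{1 - \left(4 - \left(-4\right)^{2}\right)} \left(145 - 114\right) = \frac{-11 - 4 \left(-4 + 16\right)}{1 + \left(-4 + 16\right)} 31 = \frac{-11 - 48}{1 + 12} \cdot 31 = \frac{-11 - 48}{13} \cdot 31 = \frac{1}{13} \left(-59\right) 31 = \left(- \frac{59}{13}\right) 31 = - \frac{1829}{13}$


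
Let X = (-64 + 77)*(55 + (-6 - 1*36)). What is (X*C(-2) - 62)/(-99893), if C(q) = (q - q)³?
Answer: 62/99893 ≈ 0.00062066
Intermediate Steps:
C(q) = 0 (C(q) = 0³ = 0)
X = 169 (X = 13*(55 + (-6 - 36)) = 13*(55 - 42) = 13*13 = 169)
(X*C(-2) - 62)/(-99893) = (169*0 - 62)/(-99893) = (0 - 62)*(-1/99893) = -62*(-1/99893) = 62/99893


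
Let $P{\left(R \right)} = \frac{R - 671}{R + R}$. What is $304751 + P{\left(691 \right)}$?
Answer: $\frac{210582951}{691} \approx 3.0475 \cdot 10^{5}$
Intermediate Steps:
$P{\left(R \right)} = \frac{-671 + R}{2 R}$
$304751 + P{\left(691 \right)} = 304751 + \frac{-671 + 691}{2 \cdot 691} = 304751 + \frac{1}{2} \cdot \frac{1}{691} \cdot 20 = 304751 + \frac{10}{691} = \frac{210582951}{691}$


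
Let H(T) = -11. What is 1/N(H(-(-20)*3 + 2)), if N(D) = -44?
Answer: -1/44 ≈ -0.022727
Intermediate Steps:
1/N(H(-(-20)*3 + 2)) = 1/(-44) = -1/44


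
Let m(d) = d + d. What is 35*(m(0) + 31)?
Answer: 1085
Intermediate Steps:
m(d) = 2*d
35*(m(0) + 31) = 35*(2*0 + 31) = 35*(0 + 31) = 35*31 = 1085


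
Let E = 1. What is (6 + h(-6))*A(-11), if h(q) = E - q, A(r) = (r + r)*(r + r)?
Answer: 6292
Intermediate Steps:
A(r) = 4*r**2 (A(r) = (2*r)*(2*r) = 4*r**2)
h(q) = 1 - q
(6 + h(-6))*A(-11) = (6 + (1 - 1*(-6)))*(4*(-11)**2) = (6 + (1 + 6))*(4*121) = (6 + 7)*484 = 13*484 = 6292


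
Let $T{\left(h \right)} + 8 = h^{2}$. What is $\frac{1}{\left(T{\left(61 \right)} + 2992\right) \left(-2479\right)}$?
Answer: $- \frac{1}{16621695} \approx -6.0162 \cdot 10^{-8}$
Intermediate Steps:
$T{\left(h \right)} = -8 + h^{2}$
$\frac{1}{\left(T{\left(61 \right)} + 2992\right) \left(-2479\right)} = \frac{1}{\left(\left(-8 + 61^{2}\right) + 2992\right) \left(-2479\right)} = \frac{1}{\left(-8 + 3721\right) + 2992} \left(- \frac{1}{2479}\right) = \frac{1}{3713 + 2992} \left(- \frac{1}{2479}\right) = \frac{1}{6705} \left(- \frac{1}{2479}\right) = - \frac{1}{16621695}$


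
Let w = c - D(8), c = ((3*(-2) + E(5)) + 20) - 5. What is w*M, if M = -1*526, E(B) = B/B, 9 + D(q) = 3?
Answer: -8416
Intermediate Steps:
D(q) = -6 (D(q) = -9 + 3 = -6)
E(B) = 1
c = 10 (c = ((3*(-2) + 1) + 20) - 5 = ((-6 + 1) + 20) - 5 = (-5 + 20) - 5 = 15 - 5 = 10)
M = -526
w = 16 (w = 10 - 1*(-6) = 10 + 6 = 16)
w*M = 16*(-526) = -8416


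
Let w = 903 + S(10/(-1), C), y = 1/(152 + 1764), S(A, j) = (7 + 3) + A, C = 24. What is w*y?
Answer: 903/1916 ≈ 0.47129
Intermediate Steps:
S(A, j) = 10 + A
y = 1/1916 ≈ 0.00052192
w = 903 (w = 903 + (10 + 10/(-1)) = 903 + (10 + 10*(-1)) = 903 + (10 - 10) = 903 + 0 = 903)
w*y = 903*(1/1916) = 903/1916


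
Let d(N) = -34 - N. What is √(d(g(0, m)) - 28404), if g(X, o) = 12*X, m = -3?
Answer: I*√28438 ≈ 168.64*I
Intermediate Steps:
√(d(g(0, m)) - 28404) = √((-34 - 12*0) - 28404) = √((-34 - 1*0) - 28404) = √((-34 + 0) - 28404) = √(-34 - 28404) = √(-28438) = I*√28438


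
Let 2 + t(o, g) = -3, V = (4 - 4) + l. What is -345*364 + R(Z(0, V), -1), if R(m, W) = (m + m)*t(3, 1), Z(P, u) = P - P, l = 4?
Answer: -125580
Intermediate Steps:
V = 4 (V = (4 - 4) + 4 = 0 + 4 = 4)
Z(P, u) = 0
t(o, g) = -5 (t(o, g) = -2 - 3 = -5)
R(m, W) = -10*m (R(m, W) = (m + m)*(-5) = (2*m)*(-5) = -10*m)
-345*364 + R(Z(0, V), -1) = -345*364 - 10*0 = -125580 + 0 = -125580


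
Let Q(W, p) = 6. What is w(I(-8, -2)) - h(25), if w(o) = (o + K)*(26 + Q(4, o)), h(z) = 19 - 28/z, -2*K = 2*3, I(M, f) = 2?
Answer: -1247/25 ≈ -49.880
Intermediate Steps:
K = -3 ≈ -3.0000
w(o) = -96 + 32*o (w(o) = (o - 3)*(26 + 6) = (-3 + o)*32 = -96 + 32*o)
w(I(-8, -2)) - h(25) = (-96 + 32*2) - (19 - 28/25) = (-96 + 64) - (19 - 28*1/25) = -32 - (19 - 28/25) = -32 - 1*447/25 = -32 - 447/25 = -1247/25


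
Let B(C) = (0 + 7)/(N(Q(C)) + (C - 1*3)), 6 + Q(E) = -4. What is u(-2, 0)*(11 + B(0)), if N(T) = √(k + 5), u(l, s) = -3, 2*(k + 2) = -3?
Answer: -123/5 + 7*√6/5 ≈ -21.171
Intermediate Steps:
k = -7/2 (k = -2 + (½)*(-3) = -2 - 3/2 = -7/2 ≈ -3.5000)
Q(E) = -10 (Q(E) = -6 - 4 = -10)
N(T) = √6/2 (N(T) = √(-7/2 + 5) = √(3/2) = √6/2)
B(C) = 7/(-3 + C + √6/2) (B(C) = (0 + 7)/(√6/2 + (C - 1*3)) = 7/(√6/2 + (C - 3)) = 7/(√6/2 + (-3 + C)) = 7/(-3 + C + √6/2))
u(-2, 0)*(11 + B(0)) = -3*(11 + 14/(-6 + √6 + 2*0)) = -3*(11 + 14/(-6 + √6 + 0)) = -3*(11 + 14/(-6 + √6)) = -33 - 42/(-6 + √6)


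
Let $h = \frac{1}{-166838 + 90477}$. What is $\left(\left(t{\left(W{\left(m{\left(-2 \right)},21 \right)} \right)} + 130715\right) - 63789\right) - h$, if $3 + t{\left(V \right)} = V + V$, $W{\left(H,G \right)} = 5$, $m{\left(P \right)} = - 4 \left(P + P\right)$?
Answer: $\frac{5111070814}{76361} \approx 66933.0$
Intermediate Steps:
$m{\left(P \right)} = - 8 P$ ($m{\left(P \right)} = - 4 \cdot 2 P = - 8 P$)
$t{\left(V \right)} = -3 + 2 V$ ($t{\left(V \right)} = -3 + \left(V + V\right) = -3 + 2 V$)
$h = - \frac{1}{76361}$ ($h = \frac{1}{-76361} = - \frac{1}{76361} \approx -1.3096 \cdot 10^{-5}$)
$\left(\left(t{\left(W{\left(m{\left(-2 \right)},21 \right)} \right)} + 130715\right) - 63789\right) - h = \left(\left(\left(-3 + 2 \cdot 5\right) + 130715\right) - 63789\right) - - \frac{1}{76361} = \left(\left(\left(-3 + 10\right) + 130715\right) - 63789\right) + \frac{1}{76361} = \left(\left(7 + 130715\right) - 63789\right) + \frac{1}{76361} = \left(130722 - 63789\right) + \frac{1}{76361} = 66933 + \frac{1}{76361} = \frac{5111070814}{76361}$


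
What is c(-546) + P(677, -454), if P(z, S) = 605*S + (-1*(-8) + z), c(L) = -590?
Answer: -274575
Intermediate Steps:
P(z, S) = 8 + z + 605*S (P(z, S) = 605*S + (8 + z) = 8 + z + 605*S)
c(-546) + P(677, -454) = -590 + (8 + 677 + 605*(-454)) = -590 + (8 + 677 - 274670) = -590 - 273985 = -274575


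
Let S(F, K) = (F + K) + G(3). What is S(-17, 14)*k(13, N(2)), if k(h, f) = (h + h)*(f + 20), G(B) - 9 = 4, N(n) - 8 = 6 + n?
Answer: 9360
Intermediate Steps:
N(n) = 14 + n (N(n) = 8 + (6 + n) = 14 + n)
G(B) = 13 (G(B) = 9 + 4 = 13)
S(F, K) = 13 + F + K (S(F, K) = (F + K) + 13 = 13 + F + K)
k(h, f) = 2*h*(20 + f) (k(h, f) = (2*h)*(20 + f) = 2*h*(20 + f))
S(-17, 14)*k(13, N(2)) = (13 - 17 + 14)*(2*13*(20 + (14 + 2))) = 10*(2*13*(20 + 16)) = 10*(2*13*36) = 10*936 = 9360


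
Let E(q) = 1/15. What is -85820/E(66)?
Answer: -1287300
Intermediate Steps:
E(q) = 1/15
-85820/E(66) = -85820/1/15 = -85820*15 = -1287300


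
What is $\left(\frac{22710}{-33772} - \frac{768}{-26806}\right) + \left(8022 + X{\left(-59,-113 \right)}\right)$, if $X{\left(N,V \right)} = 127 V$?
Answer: $- \frac{1432544340923}{226323058} \approx -6329.6$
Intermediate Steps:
$\left(\frac{22710}{-33772} - \frac{768}{-26806}\right) + \left(8022 + X{\left(-59,-113 \right)}\right) = \left(\frac{22710}{-33772} - \frac{768}{-26806}\right) + \left(8022 + 127 \left(-113\right)\right) = \left(22710 \left(- \frac{1}{33772}\right) - - \frac{384}{13403}\right) + \left(8022 - 14351\right) = \left(- \frac{11355}{16886} + \frac{384}{13403}\right) - 6329 = - \frac{145706841}{226323058} - 6329 = - \frac{1432544340923}{226323058}$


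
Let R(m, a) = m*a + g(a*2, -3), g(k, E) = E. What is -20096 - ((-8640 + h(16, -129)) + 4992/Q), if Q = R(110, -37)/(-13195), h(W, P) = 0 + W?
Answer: -112594896/4073 ≈ -27644.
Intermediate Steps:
R(m, a) = -3 + a*m (R(m, a) = m*a - 3 = a*m - 3 = -3 + a*m)
h(W, P) = W
Q = 4073/13195 (Q = (-3 - 37*110)/(-13195) = (-3 - 4070)*(-1/13195) = -4073*(-1/13195) = 4073/13195 ≈ 0.30868)
-20096 - ((-8640 + h(16, -129)) + 4992/Q) = -20096 - ((-8640 + 16) + 4992/(4073/13195)) = -20096 - (-8624 + 4992*(13195/4073)) = -20096 - (-8624 + 65869440/4073) = -20096 - 1*30743888/4073 = -20096 - 30743888/4073 = -112594896/4073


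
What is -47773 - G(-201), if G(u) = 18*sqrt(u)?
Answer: -47773 - 18*I*sqrt(201) ≈ -47773.0 - 255.19*I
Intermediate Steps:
-47773 - G(-201) = -47773 - 18*sqrt(-201) = -47773 - 18*I*sqrt(201)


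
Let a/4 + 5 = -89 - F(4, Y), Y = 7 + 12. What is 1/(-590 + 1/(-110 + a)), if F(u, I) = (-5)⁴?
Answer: -2986/1761741 ≈ -0.0016949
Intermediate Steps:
Y = 19
F(u, I) = 625
a = -2876 (a = -20 + 4*(-89 - 1*625) = -20 + 4*(-89 - 625) = -20 + 4*(-714) = -20 - 2856 = -2876)
1/(-590 + 1/(-110 + a)) = 1/(-590 + 1/(-110 - 2876)) = 1/(-590 + 1/(-2986)) = 1/(-590 - 1/2986) = 1/(-1761741/2986) = -2986/1761741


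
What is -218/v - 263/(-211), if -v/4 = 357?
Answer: 210781/150654 ≈ 1.3991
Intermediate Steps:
v = -1428 (v = -4*357 = -1428)
-218/v - 263/(-211) = -218/(-1428) - 263/(-211) = -218*(-1/1428) - 263*(-1/211) = 109/714 + 263/211 = 210781/150654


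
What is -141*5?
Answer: -705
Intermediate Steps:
-141*5 = -1*705 = -705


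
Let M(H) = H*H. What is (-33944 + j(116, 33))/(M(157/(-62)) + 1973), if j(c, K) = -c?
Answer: -10071280/585297 ≈ -17.207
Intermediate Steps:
M(H) = H**2
(-33944 + j(116, 33))/(M(157/(-62)) + 1973) = (-33944 - 1*116)/((157/(-62))**2 + 1973) = (-33944 - 116)/((157*(-1/62))**2 + 1973) = -34060/((-157/62)**2 + 1973) = -34060/(24649/3844 + 1973) = -34060/7608861/3844 = -34060*3844/7608861 = -10071280/585297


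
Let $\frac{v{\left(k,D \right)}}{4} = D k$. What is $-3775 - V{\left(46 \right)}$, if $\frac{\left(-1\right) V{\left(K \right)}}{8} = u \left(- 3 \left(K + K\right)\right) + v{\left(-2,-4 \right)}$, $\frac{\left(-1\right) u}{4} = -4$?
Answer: $-38847$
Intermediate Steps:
$v{\left(k,D \right)} = 4 D k$
$u = 16$ ($u = \left(-4\right) \left(-4\right) = 16$)
$V{\left(K \right)} = -256 + 768 K$ ($V{\left(K \right)} = - 8 \left(16 \left(- 3 \left(K + K\right)\right) + 4 \left(-4\right) \left(-2\right)\right) = - 8 \left(16 \left(- 3 \cdot 2 K\right) + 32\right) = - 8 \left(16 \left(- 6 K\right) + 32\right) = - 8 \left(- 96 K + 32\right) = - 8 \left(32 - 96 K\right) = -256 + 768 K$)
$-3775 - V{\left(46 \right)} = -3775 - \left(-256 + 768 \cdot 46\right) = -3775 - \left(-256 + 35328\right) = -3775 - 35072 = -38847$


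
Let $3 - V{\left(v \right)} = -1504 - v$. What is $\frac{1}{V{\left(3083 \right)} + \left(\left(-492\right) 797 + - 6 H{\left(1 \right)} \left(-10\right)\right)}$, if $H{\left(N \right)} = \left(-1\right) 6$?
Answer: $- \frac{1}{387894} \approx -2.578 \cdot 10^{-6}$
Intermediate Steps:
$V{\left(v \right)} = 1507 + v$ ($V{\left(v \right)} = 3 - \left(-1504 - v\right) = 3 + \left(1504 + v\right) = 1507 + v$)
$H{\left(N \right)} = -6$
$\frac{1}{V{\left(3083 \right)} + \left(\left(-492\right) 797 + - 6 H{\left(1 \right)} \left(-10\right)\right)} = \frac{1}{\left(1507 + 3083\right) - \left(392124 - \left(-6\right) \left(-6\right) \left(-10\right)\right)} = \frac{1}{4590 + \left(-392124 + 36 \left(-10\right)\right)} = \frac{1}{4590 - 392484} = \frac{1}{-387894} = - \frac{1}{387894}$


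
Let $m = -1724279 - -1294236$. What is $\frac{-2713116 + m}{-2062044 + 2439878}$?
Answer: $- \frac{3143159}{377834} \approx -8.3189$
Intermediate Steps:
$m = -430043$ ($m = -1724279 + 1294236 = -430043$)
$\frac{-2713116 + m}{-2062044 + 2439878} = \frac{-2713116 - 430043}{-2062044 + 2439878} = - \frac{3143159}{377834}$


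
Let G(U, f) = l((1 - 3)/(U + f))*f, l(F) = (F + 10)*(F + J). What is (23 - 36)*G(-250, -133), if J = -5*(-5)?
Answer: 63452681656/146689 ≈ 4.3257e+5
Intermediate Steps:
J = 25
l(F) = (10 + F)*(25 + F) (l(F) = (F + 10)*(F + 25) = (10 + F)*(25 + F))
G(U, f) = f*(250 - 70/(U + f) + 4/(U + f)²) (G(U, f) = (250 + ((1 - 3)/(U + f))² + 35*((1 - 3)/(U + f)))*f = (250 + (-2/(U + f))² + 35*(-2/(U + f)))*f = (250 + 4/(U + f)² - 70/(U + f))*f = (250 - 70/(U + f) + 4/(U + f)²)*f = f*(250 - 70/(U + f) + 4/(U + f)²))
(23 - 36)*G(-250, -133) = (23 - 36)*(2*(-133)*(-35*(-250 - 133)² + 2*(-250) + 2*(-133) + 125*(-250 - 133)³)/(-250 - 133)³) = -26*(-133)*(-35*(-383)² - 500 - 266 + 125*(-383)³)/(-383)³ = -26*(-133)*(-1)*(-35*146689 - 500 - 266 + 125*(-56181887))/56181887 = -26*(-133)*(-1)*(-5134115 - 500 - 266 - 7022735875)/56181887 = -26*(-133)*(-1)*(-7027870756)/56181887 = -13*(-4880975512/146689) = 63452681656/146689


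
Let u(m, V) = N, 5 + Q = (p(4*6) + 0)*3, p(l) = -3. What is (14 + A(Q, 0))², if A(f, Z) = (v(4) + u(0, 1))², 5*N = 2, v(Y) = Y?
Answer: 695556/625 ≈ 1112.9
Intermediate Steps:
Q = -14 (Q = -5 + (-3 + 0)*3 = -5 - 3*3 = -5 - 9 = -14)
N = ⅖ (N = (⅕)*2 = ⅖ ≈ 0.40000)
u(m, V) = ⅖
A(f, Z) = 484/25 (A(f, Z) = (4 + ⅖)² = (22/5)² = 484/25)
(14 + A(Q, 0))² = (14 + 484/25)² = (834/25)² = 695556/625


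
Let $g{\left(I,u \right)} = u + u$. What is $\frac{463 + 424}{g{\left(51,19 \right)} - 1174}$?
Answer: $- \frac{887}{1136} \approx -0.78081$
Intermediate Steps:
$g{\left(I,u \right)} = 2 u$
$\frac{463 + 424}{g{\left(51,19 \right)} - 1174} = \frac{463 + 424}{2 \cdot 19 - 1174} = \frac{887}{38 - 1174} = \frac{887}{-1136} = 887 \left(- \frac{1}{1136}\right) = - \frac{887}{1136}$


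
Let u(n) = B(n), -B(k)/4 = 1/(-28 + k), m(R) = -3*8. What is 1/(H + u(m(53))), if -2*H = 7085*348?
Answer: -13/16026269 ≈ -8.1117e-7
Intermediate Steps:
m(R) = -24
B(k) = -4/(-28 + k)
u(n) = -4/(-28 + n)
H = -1232790 (H = -7085*348/2 = -1/2*2465580 = -1232790)
1/(H + u(m(53))) = 1/(-1232790 - 4/(-28 - 24)) = 1/(-1232790 - 4/(-52)) = 1/(-1232790 - 4*(-1/52)) = 1/(-1232790 + 1/13) = 1/(-16026269/13) = -13/16026269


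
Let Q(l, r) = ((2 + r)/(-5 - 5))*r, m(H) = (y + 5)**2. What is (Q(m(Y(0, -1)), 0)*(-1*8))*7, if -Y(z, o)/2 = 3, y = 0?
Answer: 0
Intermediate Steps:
Y(z, o) = -6 (Y(z, o) = -2*3 = -6)
m(H) = 25 (m(H) = (0 + 5)**2 = 5**2 = 25)
Q(l, r) = r*(-1/5 - r/10) (Q(l, r) = ((2 + r)/(-10))*r = ((2 + r)*(-1/10))*r = (-1/5 - r/10)*r = r*(-1/5 - r/10))
(Q(m(Y(0, -1)), 0)*(-1*8))*7 = ((-1/10*0*(2 + 0))*(-1*8))*7 = (-1/10*0*2*(-8))*7 = (0*(-8))*7 = 0*7 = 0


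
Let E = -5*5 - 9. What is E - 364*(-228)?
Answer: 82958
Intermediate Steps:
E = -34 (E = -25 - 9 = -34)
E - 364*(-228) = -34 - 364*(-228) = -34 + 82992 = 82958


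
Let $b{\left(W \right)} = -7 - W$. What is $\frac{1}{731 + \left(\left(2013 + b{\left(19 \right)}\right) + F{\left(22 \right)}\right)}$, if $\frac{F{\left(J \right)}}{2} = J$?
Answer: $\frac{1}{2762} \approx 0.00036206$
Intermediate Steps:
$F{\left(J \right)} = 2 J$
$\frac{1}{731 + \left(\left(2013 + b{\left(19 \right)}\right) + F{\left(22 \right)}\right)} = \frac{1}{731 + \left(\left(2013 - 26\right) + 2 \cdot 22\right)} = \frac{1}{731 + \left(\left(2013 - 26\right) + 44\right)} = \frac{1}{731 + \left(1987 + 44\right)} = \frac{1}{731 + 2031} = \frac{1}{2762}$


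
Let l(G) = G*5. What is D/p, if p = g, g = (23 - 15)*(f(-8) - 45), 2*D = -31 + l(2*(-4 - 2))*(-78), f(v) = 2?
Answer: -4649/688 ≈ -6.7573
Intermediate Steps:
l(G) = 5*G
D = 4649/2 (D = (-31 + (5*(2*(-4 - 2)))*(-78))/2 = (-31 + (5*(2*(-6)))*(-78))/2 = (-31 + (5*(-12))*(-78))/2 = (-31 - 60*(-78))/2 = (-31 + 4680)/2 = (½)*4649 = 4649/2 ≈ 2324.5)
g = -344 (g = (23 - 15)*(2 - 45) = 8*(-43) = -344)
p = -344
D/p = (4649/2)/(-344) = (4649/2)*(-1/344) = -4649/688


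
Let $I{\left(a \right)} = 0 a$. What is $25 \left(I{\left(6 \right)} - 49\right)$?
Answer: $-1225$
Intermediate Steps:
$I{\left(a \right)} = 0$
$25 \left(I{\left(6 \right)} - 49\right) = 25 \left(0 - 49\right) = 25 \left(-49\right) = -1225$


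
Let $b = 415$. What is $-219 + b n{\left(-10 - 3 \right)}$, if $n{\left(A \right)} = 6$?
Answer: $2271$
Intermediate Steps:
$-219 + b n{\left(-10 - 3 \right)} = -219 + 415 \cdot 6 = -219 + 2490 = 2271$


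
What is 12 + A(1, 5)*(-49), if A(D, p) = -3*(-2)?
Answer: -282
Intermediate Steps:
A(D, p) = 6
12 + A(1, 5)*(-49) = 12 + 6*(-49) = 12 - 294 = -282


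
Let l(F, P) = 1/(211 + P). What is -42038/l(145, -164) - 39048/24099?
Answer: -15871501954/8033 ≈ -1.9758e+6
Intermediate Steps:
-42038/l(145, -164) - 39048/24099 = -42038/(1/(211 - 164)) - 39048/24099 = -42038/(1/47) - 39048*1/24099 = -42038/1/47 - 13016/8033 = -42038*47 - 13016/8033 = -1975786 - 13016/8033 = -15871501954/8033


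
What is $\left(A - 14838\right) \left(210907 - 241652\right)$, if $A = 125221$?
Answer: $-3393725335$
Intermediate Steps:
$\left(A - 14838\right) \left(210907 - 241652\right) = \left(125221 - 14838\right) \left(210907 - 241652\right) = 110383 \left(-30745\right) = -3393725335$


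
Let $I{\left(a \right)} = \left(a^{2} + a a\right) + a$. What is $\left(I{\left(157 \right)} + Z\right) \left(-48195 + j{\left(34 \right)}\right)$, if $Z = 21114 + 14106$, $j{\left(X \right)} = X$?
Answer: $-4078032675$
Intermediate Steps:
$I{\left(a \right)} = a + 2 a^{2}$ ($I{\left(a \right)} = \left(a^{2} + a^{2}\right) + a = 2 a^{2} + a = a + 2 a^{2}$)
$Z = 35220$
$\left(I{\left(157 \right)} + Z\right) \left(-48195 + j{\left(34 \right)}\right) = \left(157 \left(1 + 2 \cdot 157\right) + 35220\right) \left(-48195 + 34\right) = \left(157 \left(1 + 314\right) + 35220\right) \left(-48161\right) = \left(157 \cdot 315 + 35220\right) \left(-48161\right) = \left(49455 + 35220\right) \left(-48161\right) = 84675 \left(-48161\right) = -4078032675$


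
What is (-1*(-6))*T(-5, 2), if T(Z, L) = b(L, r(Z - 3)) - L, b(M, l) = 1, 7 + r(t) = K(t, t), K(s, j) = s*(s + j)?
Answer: -6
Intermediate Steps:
K(s, j) = s*(j + s)
r(t) = -7 + 2*t² (r(t) = -7 + t*(t + t) = -7 + t*(2*t) = -7 + 2*t²)
T(Z, L) = 1 - L
(-1*(-6))*T(-5, 2) = (-1*(-6))*(1 - 1*2) = 6*(1 - 2) = 6*(-1) = -6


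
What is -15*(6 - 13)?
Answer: 105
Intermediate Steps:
-15*(6 - 13) = -15*(-7) = 105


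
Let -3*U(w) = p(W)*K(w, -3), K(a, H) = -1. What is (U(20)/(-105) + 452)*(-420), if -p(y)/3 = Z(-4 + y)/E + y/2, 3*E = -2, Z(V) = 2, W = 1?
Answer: -189830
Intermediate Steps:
E = -2/3 (E = (1/3)*(-2) = -2/3 ≈ -0.66667)
p(y) = 9 - 3*y/2 (p(y) = -3*(2/(-2/3) + y/2) = -3*(2*(-3/2) + y*(1/2)) = -3*(-3 + y/2) = 9 - 3*y/2)
U(w) = 5/2 (U(w) = -(9 - 3/2*1)*(-1)/3 = -(9 - 3/2)*(-1)/3 = -5*(-1)/2 = -1/3*(-15/2) = 5/2)
(U(20)/(-105) + 452)*(-420) = ((5/2)/(-105) + 452)*(-420) = ((5/2)*(-1/105) + 452)*(-420) = (-1/42 + 452)*(-420) = (18983/42)*(-420) = -189830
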